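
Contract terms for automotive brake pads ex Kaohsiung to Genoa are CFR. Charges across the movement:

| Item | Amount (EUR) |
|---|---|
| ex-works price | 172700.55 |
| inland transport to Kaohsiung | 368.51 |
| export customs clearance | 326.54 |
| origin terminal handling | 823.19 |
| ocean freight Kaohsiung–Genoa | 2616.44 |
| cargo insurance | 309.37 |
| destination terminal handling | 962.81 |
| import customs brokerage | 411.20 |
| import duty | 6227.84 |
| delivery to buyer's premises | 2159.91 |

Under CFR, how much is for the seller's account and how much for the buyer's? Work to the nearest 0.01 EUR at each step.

Seller: EUR 176835.23; buyer: EUR 10071.13

CFR: the seller pays costs through ocean freight to the destination port, but not insurance.
Seller's account: goods 172700.55 + inland to port 368.51 + export clearance 326.54 + origin terminal 823.19 + freight 2616.44 = 176835.23
Buyer's account: insurance 309.37 + destination terminal 962.81 + brokerage 411.20 + duty 6227.84 + delivery 2159.91 = 10071.13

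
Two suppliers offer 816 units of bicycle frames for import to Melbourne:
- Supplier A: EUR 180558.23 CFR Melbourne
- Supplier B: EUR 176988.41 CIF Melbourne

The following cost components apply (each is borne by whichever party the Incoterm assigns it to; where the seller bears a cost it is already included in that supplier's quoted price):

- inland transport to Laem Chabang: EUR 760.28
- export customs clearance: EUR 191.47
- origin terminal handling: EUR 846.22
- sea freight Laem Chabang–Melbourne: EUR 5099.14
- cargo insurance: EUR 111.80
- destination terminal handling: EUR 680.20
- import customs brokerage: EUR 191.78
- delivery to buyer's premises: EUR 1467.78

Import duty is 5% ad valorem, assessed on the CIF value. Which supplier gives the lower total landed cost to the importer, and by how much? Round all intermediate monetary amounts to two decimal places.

Supplier B is cheaper by EUR 3865.70

Supplier A (CFR):
CIF value = CFR price + insurance = 180558.23 + 111.80 = 180670.03
Import duty = 180670.03 × 5% = 9033.50
Buyer bears (A): 111.80 + 680.20 + 191.78 + 1467.78 = 2451.56
Landed cost (A) = invoice 180558.23 + 2451.56 + duty 9033.50 = 192043.29
Supplier B (CIF):
The CIF price already equals the CIF value: 176988.41
Import duty = 176988.41 × 5% = 8849.42
Buyer bears (B): 680.20 + 191.78 + 1467.78 = 2339.76
Landed cost (B) = invoice 176988.41 + 2339.76 + duty 8849.42 = 188177.59
Difference = |192043.29 − 188177.59| = 3865.70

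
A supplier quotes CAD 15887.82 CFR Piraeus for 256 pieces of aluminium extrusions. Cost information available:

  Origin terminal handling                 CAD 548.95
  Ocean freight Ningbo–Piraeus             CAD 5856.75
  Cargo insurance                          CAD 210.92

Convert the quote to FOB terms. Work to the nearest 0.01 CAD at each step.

Not relevant to the conversion: origin terminal — on the seller under both CFR and FOB; already in the CFR price and stays in the FOB price. insurance — on the buyer under both terms; not part of either seller's price.
From CFR to FOB, the seller no longer bears: freight.
FOB price = 15887.82 − 5856.75 = 10031.07

FOB price: CAD 10031.07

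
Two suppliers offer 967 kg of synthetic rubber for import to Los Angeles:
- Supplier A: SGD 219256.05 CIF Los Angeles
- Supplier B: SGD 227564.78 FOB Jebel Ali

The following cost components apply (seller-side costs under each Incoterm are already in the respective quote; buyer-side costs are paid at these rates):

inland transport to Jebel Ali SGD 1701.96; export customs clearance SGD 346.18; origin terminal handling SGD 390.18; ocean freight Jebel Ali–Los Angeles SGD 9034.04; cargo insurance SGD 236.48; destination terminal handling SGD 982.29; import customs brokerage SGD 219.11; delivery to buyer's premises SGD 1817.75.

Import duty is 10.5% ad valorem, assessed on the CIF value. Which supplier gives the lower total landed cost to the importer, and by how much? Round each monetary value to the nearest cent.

Supplier A is cheaper by SGD 19425.07

Supplier A (CIF):
The CIF price already equals the CIF value: 219256.05
Import duty = 219256.05 × 10.5% = 23021.89
Buyer bears (A): 982.29 + 219.11 + 1817.75 = 3019.15
Landed cost (A) = invoice 219256.05 + 3019.15 + duty 23021.89 = 245297.09
Supplier B (FOB):
CIF value = FOB price + freight + insurance = 227564.78 + 9034.04 + 236.48 = 236835.30
Import duty = 236835.30 × 10.5% = 24867.71
Buyer bears (B): 9034.04 + 236.48 + 982.29 + 219.11 + 1817.75 = 12289.67
Landed cost (B) = invoice 227564.78 + 12289.67 + duty 24867.71 = 264722.16
Difference = |245297.09 − 264722.16| = 19425.07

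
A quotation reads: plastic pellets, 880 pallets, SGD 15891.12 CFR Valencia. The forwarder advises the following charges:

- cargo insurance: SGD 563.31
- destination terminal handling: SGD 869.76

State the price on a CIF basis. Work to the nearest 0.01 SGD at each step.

CIF price: SGD 16454.43

Not relevant to the conversion: destination terminal — on the buyer under both terms; not part of either seller's price.
From CFR to CIF, the seller additionally bears: insurance.
CIF price = 15891.12 + 563.31 = 16454.43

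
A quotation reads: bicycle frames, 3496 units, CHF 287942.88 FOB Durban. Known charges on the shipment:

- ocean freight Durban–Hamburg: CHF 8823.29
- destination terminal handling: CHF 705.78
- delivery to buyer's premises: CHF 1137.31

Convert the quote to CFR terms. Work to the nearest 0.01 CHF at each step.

CFR price: CHF 296766.17

Not relevant to the conversion: delivery, destination terminal — on the buyer under both terms; not part of either seller's price.
From FOB to CFR, the seller additionally bears: freight.
CFR price = 287942.88 + 8823.29 = 296766.17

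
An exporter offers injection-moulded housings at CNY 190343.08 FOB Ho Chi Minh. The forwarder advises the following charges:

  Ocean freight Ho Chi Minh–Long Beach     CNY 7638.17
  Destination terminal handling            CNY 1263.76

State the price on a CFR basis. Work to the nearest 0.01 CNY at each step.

CFR price: CNY 197981.25

Not relevant to the conversion: destination terminal — on the buyer under both terms; not part of either seller's price.
From FOB to CFR, the seller additionally bears: freight.
CFR price = 190343.08 + 7638.17 = 197981.25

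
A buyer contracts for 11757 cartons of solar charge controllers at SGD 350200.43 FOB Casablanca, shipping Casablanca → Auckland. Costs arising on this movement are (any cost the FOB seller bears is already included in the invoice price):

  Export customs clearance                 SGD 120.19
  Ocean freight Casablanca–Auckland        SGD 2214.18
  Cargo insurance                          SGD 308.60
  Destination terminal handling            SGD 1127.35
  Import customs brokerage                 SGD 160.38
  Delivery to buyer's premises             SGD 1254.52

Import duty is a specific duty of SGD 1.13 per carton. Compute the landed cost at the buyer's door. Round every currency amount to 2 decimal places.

FOB: the seller bears costs until goods are on board at the origin port; the buyer bears freight, insurance and all costs thereafter.
Already in the invoice (seller's account under FOB): export clearance — exclude.
CIF value = FOB price + freight + insurance = 350200.43 + 2214.18 + 308.60 = 352723.21
Import duty = 11757 × 1.13 = 13285.41
Buyer bears: freight 2214.18 + insurance 308.60 + destination terminal 1127.35 + brokerage 160.38 + delivery 1254.52 + duty 13285.41 = 18350.44
Landed cost = invoice 350200.43 + 18350.44 = 368550.87

Total landed cost: SGD 368550.87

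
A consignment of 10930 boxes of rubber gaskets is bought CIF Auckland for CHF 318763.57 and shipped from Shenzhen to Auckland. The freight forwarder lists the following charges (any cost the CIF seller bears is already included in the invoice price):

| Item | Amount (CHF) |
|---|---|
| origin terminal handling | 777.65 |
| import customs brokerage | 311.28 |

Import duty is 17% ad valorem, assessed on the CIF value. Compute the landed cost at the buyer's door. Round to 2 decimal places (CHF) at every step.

CIF: the seller pays costs through ocean freight and marine insurance to the destination port.
Already in the invoice (seller's account under CIF): origin terminal — exclude.
The CIF price already equals the CIF value: 318763.57
Import duty = 318763.57 × 17% = 54189.81
Buyer bears: brokerage 311.28 + duty 54189.81 = 54501.09
Landed cost = invoice 318763.57 + 54501.09 = 373264.66

Total landed cost: CHF 373264.66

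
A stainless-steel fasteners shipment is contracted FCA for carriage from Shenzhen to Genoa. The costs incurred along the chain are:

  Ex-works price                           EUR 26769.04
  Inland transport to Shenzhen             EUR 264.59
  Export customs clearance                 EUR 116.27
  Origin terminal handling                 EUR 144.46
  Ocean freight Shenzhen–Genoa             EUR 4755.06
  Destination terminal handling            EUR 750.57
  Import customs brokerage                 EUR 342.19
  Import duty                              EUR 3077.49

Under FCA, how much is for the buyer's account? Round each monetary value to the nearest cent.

FCA: the seller delivers export-cleared goods to the carrier; the buyer bears costs from that point.
Seller's account: goods 26769.04 + inland to port 264.59 + export clearance 116.27 = 27149.90
Buyer's account: origin terminal 144.46 + freight 4755.06 + destination terminal 750.57 + brokerage 342.19 + duty 3077.49 = 9069.77

Buyer's account: EUR 9069.77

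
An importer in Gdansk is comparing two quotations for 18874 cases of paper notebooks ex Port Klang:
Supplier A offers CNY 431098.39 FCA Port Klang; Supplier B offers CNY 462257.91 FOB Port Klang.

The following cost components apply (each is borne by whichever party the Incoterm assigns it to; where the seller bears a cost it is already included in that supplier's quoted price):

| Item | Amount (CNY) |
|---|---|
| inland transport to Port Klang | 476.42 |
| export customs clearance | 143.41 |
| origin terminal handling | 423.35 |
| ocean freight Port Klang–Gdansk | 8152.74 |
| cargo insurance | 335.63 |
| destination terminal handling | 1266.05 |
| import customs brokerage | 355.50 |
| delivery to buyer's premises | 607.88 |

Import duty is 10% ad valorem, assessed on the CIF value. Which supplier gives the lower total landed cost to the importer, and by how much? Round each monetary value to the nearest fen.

Supplier A (FCA):
CIF value = FCA price + origin terminal + freight + insurance = 431098.39 + 423.35 + 8152.74 + 335.63 = 440010.11
Import duty = 440010.11 × 10% = 44001.01
Buyer bears (A): 423.35 + 8152.74 + 335.63 + 1266.05 + 355.50 + 607.88 = 11141.15
Landed cost (A) = invoice 431098.39 + 11141.15 + duty 44001.01 = 486240.55
Supplier B (FOB):
CIF value = FOB price + freight + insurance = 462257.91 + 8152.74 + 335.63 = 470746.28
Import duty = 470746.28 × 10% = 47074.63
Buyer bears (B): 8152.74 + 335.63 + 1266.05 + 355.50 + 607.88 = 10717.80
Landed cost (B) = invoice 462257.91 + 10717.80 + duty 47074.63 = 520050.34
Difference = |486240.55 − 520050.34| = 33809.79

Supplier A is cheaper by CNY 33809.79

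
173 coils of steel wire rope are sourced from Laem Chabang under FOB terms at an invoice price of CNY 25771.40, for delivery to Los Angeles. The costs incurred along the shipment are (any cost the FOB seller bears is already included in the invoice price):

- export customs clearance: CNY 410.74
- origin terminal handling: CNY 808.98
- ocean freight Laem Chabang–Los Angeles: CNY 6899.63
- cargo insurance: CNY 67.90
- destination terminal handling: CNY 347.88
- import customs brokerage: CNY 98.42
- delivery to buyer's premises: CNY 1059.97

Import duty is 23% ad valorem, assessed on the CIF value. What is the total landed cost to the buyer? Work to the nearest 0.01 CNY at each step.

FOB: the seller bears costs until goods are on board at the origin port; the buyer bears freight, insurance and all costs thereafter.
Already in the invoice (seller's account under FOB): export clearance, origin terminal — exclude.
CIF value = FOB price + freight + insurance = 25771.40 + 6899.63 + 67.90 = 32738.93
Import duty = 32738.93 × 23% = 7529.95
Buyer bears: freight 6899.63 + insurance 67.90 + destination terminal 347.88 + brokerage 98.42 + delivery 1059.97 + duty 7529.95 = 16003.75
Landed cost = invoice 25771.40 + 16003.75 = 41775.15

Total landed cost: CNY 41775.15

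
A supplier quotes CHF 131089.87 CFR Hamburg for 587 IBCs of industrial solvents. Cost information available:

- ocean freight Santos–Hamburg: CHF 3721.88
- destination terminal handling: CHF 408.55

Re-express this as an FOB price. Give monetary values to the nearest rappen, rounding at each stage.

FOB price: CHF 127367.99

Not relevant to the conversion: destination terminal — on the buyer under both terms; not part of either seller's price.
From CFR to FOB, the seller no longer bears: freight.
FOB price = 131089.87 − 3721.88 = 127367.99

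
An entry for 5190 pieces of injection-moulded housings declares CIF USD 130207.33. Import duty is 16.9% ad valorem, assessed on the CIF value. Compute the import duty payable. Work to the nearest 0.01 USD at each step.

Import duty = 130207.33 × 16.9% = 22005.04

Import duty: USD 22005.04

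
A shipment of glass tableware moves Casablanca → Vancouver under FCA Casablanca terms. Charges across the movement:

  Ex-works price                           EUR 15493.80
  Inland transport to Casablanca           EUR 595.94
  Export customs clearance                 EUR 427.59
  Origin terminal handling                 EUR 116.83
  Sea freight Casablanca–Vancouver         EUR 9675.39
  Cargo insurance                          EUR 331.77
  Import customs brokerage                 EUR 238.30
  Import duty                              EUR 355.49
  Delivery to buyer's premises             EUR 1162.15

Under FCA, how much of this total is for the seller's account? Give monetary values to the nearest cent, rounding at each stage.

FCA: the seller delivers export-cleared goods to the carrier; the buyer bears costs from that point.
Seller's account: goods 15493.80 + inland to port 595.94 + export clearance 427.59 = 16517.33
Buyer's account: origin terminal 116.83 + freight 9675.39 + insurance 331.77 + brokerage 238.30 + duty 355.49 + delivery 1162.15 = 11879.93

Seller's account: EUR 16517.33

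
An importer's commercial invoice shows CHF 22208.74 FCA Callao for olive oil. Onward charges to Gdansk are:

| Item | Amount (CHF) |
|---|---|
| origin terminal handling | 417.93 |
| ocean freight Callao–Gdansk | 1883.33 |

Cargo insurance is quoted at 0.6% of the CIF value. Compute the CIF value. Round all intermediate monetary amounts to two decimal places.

CIF value: CHF 24657.95

Let C be the CIF value. C = FCA price + pre-shipment costs + freight + 0.6% × C
C − 0.6% × C = 22208.74 + 417.93 + 1883.33
0.994 × C = 24510.00
C = 24510.00 / 0.994 = 24657.95
Insurance premium = 0.6% × 24657.95 = 147.95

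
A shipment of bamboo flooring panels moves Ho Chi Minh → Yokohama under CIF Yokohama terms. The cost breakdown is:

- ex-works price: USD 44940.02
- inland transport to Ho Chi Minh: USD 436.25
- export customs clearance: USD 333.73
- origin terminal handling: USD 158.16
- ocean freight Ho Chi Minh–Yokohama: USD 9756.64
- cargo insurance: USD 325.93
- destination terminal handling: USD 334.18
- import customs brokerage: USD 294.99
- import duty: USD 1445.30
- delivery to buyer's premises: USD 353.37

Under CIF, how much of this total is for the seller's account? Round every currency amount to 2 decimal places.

CIF: the seller pays costs through ocean freight and marine insurance to the destination port.
Seller's account: goods 44940.02 + inland to port 436.25 + export clearance 333.73 + origin terminal 158.16 + freight 9756.64 + insurance 325.93 = 55950.73
Buyer's account: destination terminal 334.18 + brokerage 294.99 + duty 1445.30 + delivery 353.37 = 2427.84

Seller's account: USD 55950.73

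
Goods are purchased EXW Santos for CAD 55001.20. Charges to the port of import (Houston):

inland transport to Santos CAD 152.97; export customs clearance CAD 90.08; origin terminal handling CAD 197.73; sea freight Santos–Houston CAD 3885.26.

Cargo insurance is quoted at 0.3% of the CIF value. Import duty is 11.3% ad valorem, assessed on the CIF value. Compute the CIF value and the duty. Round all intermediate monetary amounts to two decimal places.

Let C be the CIF value. C = EXW price + pre-shipment costs + freight + 0.3% × C
C − 0.3% × C = 55001.20 + 152.97 + 90.08 + 197.73 + 3885.26
0.997 × C = 59327.24
C = 59327.24 / 0.997 = 59505.76
Insurance premium = 0.3% × 59505.76 = 178.52
Import duty = 59505.76 × 11.3% = 6724.15

CIF value: CAD 59505.76; import duty: CAD 6724.15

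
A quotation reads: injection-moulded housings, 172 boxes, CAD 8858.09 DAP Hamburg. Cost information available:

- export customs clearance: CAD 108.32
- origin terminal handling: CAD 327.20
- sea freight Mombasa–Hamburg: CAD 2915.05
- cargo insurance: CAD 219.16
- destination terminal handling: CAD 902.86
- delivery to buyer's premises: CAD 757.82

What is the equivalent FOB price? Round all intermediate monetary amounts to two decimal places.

Not relevant to the conversion: origin terminal, export clearance — on the seller under both DAP and FOB; already in the DAP price and stays in the FOB price.
From DAP to FOB, the seller no longer bears: freight, insurance, destination terminal, delivery.
FOB price = 8858.09 − 2915.05 − 219.16 − 902.86 − 757.82 = 4063.20

FOB price: CAD 4063.20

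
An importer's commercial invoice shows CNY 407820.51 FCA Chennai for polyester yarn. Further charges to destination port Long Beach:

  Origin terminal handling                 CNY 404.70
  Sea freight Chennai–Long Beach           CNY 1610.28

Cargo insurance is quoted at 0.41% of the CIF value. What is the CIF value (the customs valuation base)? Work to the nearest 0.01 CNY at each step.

CIF value: CNY 411522.73

Let C be the CIF value. C = FCA price + pre-shipment costs + freight + 0.41% × C
C − 0.41% × C = 407820.51 + 404.70 + 1610.28
0.9959 × C = 409835.49
C = 409835.49 / 0.9959 = 411522.73
Insurance premium = 0.41% × 411522.73 = 1687.24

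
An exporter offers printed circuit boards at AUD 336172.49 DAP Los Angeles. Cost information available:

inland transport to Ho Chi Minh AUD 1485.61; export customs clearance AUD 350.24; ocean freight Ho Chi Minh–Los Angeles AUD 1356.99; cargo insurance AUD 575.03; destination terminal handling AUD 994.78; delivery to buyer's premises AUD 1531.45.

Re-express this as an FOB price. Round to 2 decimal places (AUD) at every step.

FOB price: AUD 331714.24

Not relevant to the conversion: inland to port, export clearance — on the seller under both DAP and FOB; already in the DAP price and stays in the FOB price.
From DAP to FOB, the seller no longer bears: freight, insurance, destination terminal, delivery.
FOB price = 336172.49 − 1356.99 − 575.03 − 994.78 − 1531.45 = 331714.24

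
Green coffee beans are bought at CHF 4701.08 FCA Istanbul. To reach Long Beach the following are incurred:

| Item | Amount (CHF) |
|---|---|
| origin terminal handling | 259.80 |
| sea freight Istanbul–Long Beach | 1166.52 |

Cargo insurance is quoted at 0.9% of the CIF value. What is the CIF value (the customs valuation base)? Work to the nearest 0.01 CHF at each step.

CIF value: CHF 6183.05

Let C be the CIF value. C = FCA price + pre-shipment costs + freight + 0.9% × C
C − 0.9% × C = 4701.08 + 259.80 + 1166.52
0.991 × C = 6127.40
C = 6127.40 / 0.991 = 6183.05
Insurance premium = 0.9% × 6183.05 = 55.65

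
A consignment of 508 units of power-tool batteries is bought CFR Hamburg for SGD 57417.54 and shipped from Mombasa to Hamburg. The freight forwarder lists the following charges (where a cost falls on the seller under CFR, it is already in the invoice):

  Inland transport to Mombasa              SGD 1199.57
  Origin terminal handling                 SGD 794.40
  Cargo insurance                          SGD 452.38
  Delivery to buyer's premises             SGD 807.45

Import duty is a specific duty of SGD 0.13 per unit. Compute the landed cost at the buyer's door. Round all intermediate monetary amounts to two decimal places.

CFR: the seller pays costs through ocean freight to the destination port, but not insurance.
Already in the invoice (seller's account under CFR): inland to port, origin terminal — exclude.
CIF value = CFR price + insurance = 57417.54 + 452.38 = 57869.92
Import duty = 508 × 0.13 = 66.04
Buyer bears: insurance 452.38 + delivery 807.45 + duty 66.04 = 1325.87
Landed cost = invoice 57417.54 + 1325.87 = 58743.41

Total landed cost: SGD 58743.41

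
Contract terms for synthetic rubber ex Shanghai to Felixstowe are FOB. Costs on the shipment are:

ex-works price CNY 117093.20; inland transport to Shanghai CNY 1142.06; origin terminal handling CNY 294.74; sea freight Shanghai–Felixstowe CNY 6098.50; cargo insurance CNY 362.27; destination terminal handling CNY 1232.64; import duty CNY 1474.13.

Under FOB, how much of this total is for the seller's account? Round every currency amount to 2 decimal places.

Seller's account: CNY 118530.00

FOB: the seller bears costs until goods are on board at the origin port; the buyer bears freight, insurance and all costs thereafter.
Seller's account: goods 117093.20 + inland to port 1142.06 + origin terminal 294.74 = 118530.00
Buyer's account: freight 6098.50 + insurance 362.27 + destination terminal 1232.64 + duty 1474.13 = 9167.54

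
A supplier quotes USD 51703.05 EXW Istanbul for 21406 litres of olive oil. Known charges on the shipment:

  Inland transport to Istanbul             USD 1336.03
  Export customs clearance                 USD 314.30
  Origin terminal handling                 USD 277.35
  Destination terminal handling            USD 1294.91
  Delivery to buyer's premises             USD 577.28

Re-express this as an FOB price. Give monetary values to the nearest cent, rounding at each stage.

FOB price: USD 53630.73

Not relevant to the conversion: destination terminal, delivery — on the buyer under both terms; not part of either seller's price.
From EXW to FOB, the seller additionally bears: inland to port, export clearance, origin terminal.
FOB price = 51703.05 + 1336.03 + 314.30 + 277.35 = 53630.73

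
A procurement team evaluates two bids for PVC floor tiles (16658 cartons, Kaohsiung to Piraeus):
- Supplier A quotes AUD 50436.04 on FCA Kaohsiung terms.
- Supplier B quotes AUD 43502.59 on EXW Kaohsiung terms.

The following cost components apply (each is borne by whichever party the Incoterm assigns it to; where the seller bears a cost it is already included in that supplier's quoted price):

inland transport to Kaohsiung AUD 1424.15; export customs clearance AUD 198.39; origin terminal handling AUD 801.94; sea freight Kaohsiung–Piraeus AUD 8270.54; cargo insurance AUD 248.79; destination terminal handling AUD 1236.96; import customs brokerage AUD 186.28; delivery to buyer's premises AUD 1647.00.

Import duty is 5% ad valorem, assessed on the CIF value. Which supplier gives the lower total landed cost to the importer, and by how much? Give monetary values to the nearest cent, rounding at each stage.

Supplier B is cheaper by AUD 5576.46

Supplier A (FCA):
CIF value = FCA price + origin terminal + freight + insurance = 50436.04 + 801.94 + 8270.54 + 248.79 = 59757.31
Import duty = 59757.31 × 5% = 2987.87
Buyer bears (A): 801.94 + 8270.54 + 248.79 + 1236.96 + 186.28 + 1647.00 = 12391.51
Landed cost (A) = invoice 50436.04 + 12391.51 + duty 2987.87 = 65815.42
Supplier B (EXW):
CIF value = EXW price + inland to port + export clearance + origin terminal + freight + insurance = 43502.59 + 1424.15 + 198.39 + 801.94 + 8270.54 + 248.79 = 54446.40
Import duty = 54446.40 × 5% = 2722.32
Buyer bears (B): 1424.15 + 198.39 + 801.94 + 8270.54 + 248.79 + 1236.96 + 186.28 + 1647.00 = 14014.05
Landed cost (B) = invoice 43502.59 + 14014.05 + duty 2722.32 = 60238.96
Difference = |65815.42 − 60238.96| = 5576.46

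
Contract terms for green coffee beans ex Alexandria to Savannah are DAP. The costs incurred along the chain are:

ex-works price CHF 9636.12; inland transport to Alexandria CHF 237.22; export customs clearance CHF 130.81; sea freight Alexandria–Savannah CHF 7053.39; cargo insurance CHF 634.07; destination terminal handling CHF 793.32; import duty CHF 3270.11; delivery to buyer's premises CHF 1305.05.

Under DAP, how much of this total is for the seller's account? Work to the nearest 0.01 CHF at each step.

Seller's account: CHF 19789.98

DAP: the seller bears all costs to the named destination except import duty and clearance.
Seller's account: goods 9636.12 + inland to port 237.22 + export clearance 130.81 + freight 7053.39 + insurance 634.07 + destination terminal 793.32 + delivery 1305.05 = 19789.98
Buyer's account: duty 3270.11 = 3270.11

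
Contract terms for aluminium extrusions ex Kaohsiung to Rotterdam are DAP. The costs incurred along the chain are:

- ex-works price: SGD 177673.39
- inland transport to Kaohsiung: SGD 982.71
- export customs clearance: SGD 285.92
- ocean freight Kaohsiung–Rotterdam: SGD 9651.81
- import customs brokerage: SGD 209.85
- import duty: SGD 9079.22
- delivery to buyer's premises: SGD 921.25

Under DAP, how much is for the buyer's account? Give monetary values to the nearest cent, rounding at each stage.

Buyer's account: SGD 9289.07

DAP: the seller bears all costs to the named destination except import duty and clearance.
Seller's account: goods 177673.39 + inland to port 982.71 + export clearance 285.92 + freight 9651.81 + delivery 921.25 = 189515.08
Buyer's account: brokerage 209.85 + duty 9079.22 = 9289.07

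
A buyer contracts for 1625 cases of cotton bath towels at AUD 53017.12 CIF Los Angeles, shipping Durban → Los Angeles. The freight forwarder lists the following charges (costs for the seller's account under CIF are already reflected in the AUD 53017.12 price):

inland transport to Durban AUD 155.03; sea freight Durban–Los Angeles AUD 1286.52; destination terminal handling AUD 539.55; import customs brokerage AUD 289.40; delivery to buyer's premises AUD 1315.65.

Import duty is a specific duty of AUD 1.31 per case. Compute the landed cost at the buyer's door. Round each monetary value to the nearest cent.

CIF: the seller pays costs through ocean freight and marine insurance to the destination port.
Already in the invoice (seller's account under CIF): inland to port, freight — exclude.
The CIF price already equals the CIF value: 53017.12
Import duty = 1625 × 1.31 = 2128.75
Buyer bears: destination terminal 539.55 + brokerage 289.40 + delivery 1315.65 + duty 2128.75 = 4273.35
Landed cost = invoice 53017.12 + 4273.35 = 57290.47

Total landed cost: AUD 57290.47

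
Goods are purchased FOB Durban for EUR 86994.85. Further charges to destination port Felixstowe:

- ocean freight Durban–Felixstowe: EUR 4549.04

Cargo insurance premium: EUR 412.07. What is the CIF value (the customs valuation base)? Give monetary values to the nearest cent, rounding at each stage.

CIF value: EUR 91955.96

CIF = FOB price + freight + insurance
CIF = 86994.85 + 4549.04 + 412.07 = 91955.96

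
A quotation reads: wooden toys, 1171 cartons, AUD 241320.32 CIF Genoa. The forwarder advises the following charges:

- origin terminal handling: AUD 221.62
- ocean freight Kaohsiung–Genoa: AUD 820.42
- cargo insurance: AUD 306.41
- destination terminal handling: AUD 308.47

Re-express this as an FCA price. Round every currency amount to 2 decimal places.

FCA price: AUD 239971.87

Not relevant to the conversion: destination terminal — on the buyer under both terms; not part of either seller's price.
From CIF to FCA, the seller no longer bears: origin terminal, freight, insurance.
FCA price = 241320.32 − 221.62 − 820.42 − 306.41 = 239971.87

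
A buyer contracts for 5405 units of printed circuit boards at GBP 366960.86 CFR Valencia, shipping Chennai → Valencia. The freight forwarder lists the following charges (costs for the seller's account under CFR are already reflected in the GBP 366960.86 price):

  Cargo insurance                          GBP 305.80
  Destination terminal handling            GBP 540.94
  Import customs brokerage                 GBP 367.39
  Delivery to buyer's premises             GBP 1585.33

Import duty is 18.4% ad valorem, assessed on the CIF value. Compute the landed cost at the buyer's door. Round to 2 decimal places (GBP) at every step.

CFR: the seller pays costs through ocean freight to the destination port, but not insurance.
CIF value = CFR price + insurance = 366960.86 + 305.80 = 367266.66
Import duty = 367266.66 × 18.4% = 67577.07
Buyer bears: insurance 305.80 + destination terminal 540.94 + brokerage 367.39 + delivery 1585.33 + duty 67577.07 = 70376.53
Landed cost = invoice 366960.86 + 70376.53 = 437337.39

Total landed cost: GBP 437337.39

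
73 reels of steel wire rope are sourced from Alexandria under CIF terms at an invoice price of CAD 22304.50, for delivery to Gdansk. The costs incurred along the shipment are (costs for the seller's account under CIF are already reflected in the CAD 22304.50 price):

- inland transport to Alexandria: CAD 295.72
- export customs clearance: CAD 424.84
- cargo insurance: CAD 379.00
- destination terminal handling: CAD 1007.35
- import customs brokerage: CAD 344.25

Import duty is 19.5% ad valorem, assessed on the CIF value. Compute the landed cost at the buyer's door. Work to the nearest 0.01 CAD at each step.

CIF: the seller pays costs through ocean freight and marine insurance to the destination port.
Already in the invoice (seller's account under CIF): inland to port, export clearance, insurance — exclude.
The CIF price already equals the CIF value: 22304.50
Import duty = 22304.50 × 19.5% = 4349.38
Buyer bears: destination terminal 1007.35 + brokerage 344.25 + duty 4349.38 = 5700.98
Landed cost = invoice 22304.50 + 5700.98 = 28005.48

Total landed cost: CAD 28005.48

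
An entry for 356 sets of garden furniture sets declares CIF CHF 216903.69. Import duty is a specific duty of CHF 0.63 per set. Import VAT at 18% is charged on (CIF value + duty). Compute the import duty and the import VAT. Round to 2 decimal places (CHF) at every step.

Import duty: CHF 224.28; import VAT: CHF 39083.03

Import duty = 356 × 0.63 = 224.28
VAT base = CIF + duty = 216903.69 + 224.28 = 217127.97
Import VAT = 217127.97 × 18% = 39083.03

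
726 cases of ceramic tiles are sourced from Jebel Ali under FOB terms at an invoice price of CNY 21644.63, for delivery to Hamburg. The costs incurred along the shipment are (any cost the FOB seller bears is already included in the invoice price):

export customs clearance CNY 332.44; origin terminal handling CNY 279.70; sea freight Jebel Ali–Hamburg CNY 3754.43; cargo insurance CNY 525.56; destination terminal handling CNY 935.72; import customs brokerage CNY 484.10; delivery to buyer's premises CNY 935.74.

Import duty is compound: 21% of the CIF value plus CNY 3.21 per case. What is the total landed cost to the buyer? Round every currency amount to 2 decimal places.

FOB: the seller bears costs until goods are on board at the origin port; the buyer bears freight, insurance and all costs thereafter.
Already in the invoice (seller's account under FOB): export clearance, origin terminal — exclude.
CIF value = FOB price + freight + insurance = 21644.63 + 3754.43 + 525.56 = 25924.62
Ad valorem component: 25924.62 × 21% = 5444.17
Specific component: 726 × 3.21 = 2330.46
Import duty = 5444.17 + 2330.46 = 7774.63
Buyer bears: freight 3754.43 + insurance 525.56 + destination terminal 935.72 + brokerage 484.10 + delivery 935.74 + duty 7774.63 = 14410.18
Landed cost = invoice 21644.63 + 14410.18 = 36054.81

Total landed cost: CNY 36054.81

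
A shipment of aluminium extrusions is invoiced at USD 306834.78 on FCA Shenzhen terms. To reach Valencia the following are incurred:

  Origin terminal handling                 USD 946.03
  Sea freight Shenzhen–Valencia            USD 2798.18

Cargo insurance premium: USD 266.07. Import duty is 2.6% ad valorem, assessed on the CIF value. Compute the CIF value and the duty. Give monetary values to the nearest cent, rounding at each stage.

CIF value: USD 310845.06; import duty: USD 8081.97

CIF = FCA price + pre-shipment costs + freight + insurance
CIF = 306834.78 + 946.03 + 2798.18 + 266.07 = 310845.06
Import duty = 310845.06 × 2.6% = 8081.97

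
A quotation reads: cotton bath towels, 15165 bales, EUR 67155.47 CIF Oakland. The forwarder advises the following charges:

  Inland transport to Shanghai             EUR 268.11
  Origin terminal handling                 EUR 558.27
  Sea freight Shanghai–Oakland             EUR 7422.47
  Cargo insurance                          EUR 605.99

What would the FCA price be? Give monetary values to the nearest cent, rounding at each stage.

FCA price: EUR 58568.74

Not relevant to the conversion: inland to port — on the seller under both CIF and FCA; already in the CIF price and stays in the FCA price.
From CIF to FCA, the seller no longer bears: origin terminal, freight, insurance.
FCA price = 67155.47 − 558.27 − 7422.47 − 605.99 = 58568.74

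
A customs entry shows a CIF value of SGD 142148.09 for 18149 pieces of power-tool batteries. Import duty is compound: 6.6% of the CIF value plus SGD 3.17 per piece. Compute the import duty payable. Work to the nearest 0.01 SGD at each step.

Import duty: SGD 66914.10

Ad valorem component: 142148.09 × 6.6% = 9381.77
Specific component: 18149 × 3.17 = 57532.33
Import duty = 9381.77 + 57532.33 = 66914.10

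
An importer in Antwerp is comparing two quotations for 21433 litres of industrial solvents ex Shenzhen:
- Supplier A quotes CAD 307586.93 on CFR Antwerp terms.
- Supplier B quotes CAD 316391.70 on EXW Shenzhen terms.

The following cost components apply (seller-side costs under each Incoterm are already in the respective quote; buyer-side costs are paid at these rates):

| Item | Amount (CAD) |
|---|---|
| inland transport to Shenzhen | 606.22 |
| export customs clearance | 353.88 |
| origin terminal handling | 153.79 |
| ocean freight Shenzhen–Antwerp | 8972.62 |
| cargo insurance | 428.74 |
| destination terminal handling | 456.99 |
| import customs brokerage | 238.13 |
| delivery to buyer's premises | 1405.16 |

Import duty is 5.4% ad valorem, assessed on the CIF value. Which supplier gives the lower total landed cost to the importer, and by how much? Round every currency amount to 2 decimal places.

Supplier A (CFR):
CIF value = CFR price + insurance = 307586.93 + 428.74 = 308015.67
Import duty = 308015.67 × 5.4% = 16632.85
Buyer bears (A): 428.74 + 456.99 + 238.13 + 1405.16 = 2529.02
Landed cost (A) = invoice 307586.93 + 2529.02 + duty 16632.85 = 326748.80
Supplier B (EXW):
CIF value = EXW price + inland to port + export clearance + origin terminal + freight + insurance = 316391.70 + 606.22 + 353.88 + 153.79 + 8972.62 + 428.74 = 326906.95
Import duty = 326906.95 × 5.4% = 17652.98
Buyer bears (B): 606.22 + 353.88 + 153.79 + 8972.62 + 428.74 + 456.99 + 238.13 + 1405.16 = 12615.53
Landed cost (B) = invoice 316391.70 + 12615.53 + duty 17652.98 = 346660.21
Difference = |326748.80 − 346660.21| = 19911.41

Supplier A is cheaper by CAD 19911.41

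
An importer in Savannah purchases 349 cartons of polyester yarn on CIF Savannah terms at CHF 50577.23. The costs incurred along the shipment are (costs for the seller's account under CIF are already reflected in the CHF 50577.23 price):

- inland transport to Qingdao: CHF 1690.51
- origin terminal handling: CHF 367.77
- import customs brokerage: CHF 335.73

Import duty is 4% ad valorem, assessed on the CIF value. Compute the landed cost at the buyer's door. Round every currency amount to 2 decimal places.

Total landed cost: CHF 52936.05

CIF: the seller pays costs through ocean freight and marine insurance to the destination port.
Already in the invoice (seller's account under CIF): inland to port, origin terminal — exclude.
The CIF price already equals the CIF value: 50577.23
Import duty = 50577.23 × 4% = 2023.09
Buyer bears: brokerage 335.73 + duty 2023.09 = 2358.82
Landed cost = invoice 50577.23 + 2358.82 = 52936.05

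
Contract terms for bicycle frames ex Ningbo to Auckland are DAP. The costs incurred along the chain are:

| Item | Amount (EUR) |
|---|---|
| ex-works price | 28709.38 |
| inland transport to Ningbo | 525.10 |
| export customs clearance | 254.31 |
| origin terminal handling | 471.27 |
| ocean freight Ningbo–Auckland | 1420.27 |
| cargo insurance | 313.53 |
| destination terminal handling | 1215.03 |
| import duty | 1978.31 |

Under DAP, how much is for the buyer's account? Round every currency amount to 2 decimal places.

DAP: the seller bears all costs to the named destination except import duty and clearance.
Seller's account: goods 28709.38 + inland to port 525.10 + export clearance 254.31 + origin terminal 471.27 + freight 1420.27 + insurance 313.53 + destination terminal 1215.03 = 32908.89
Buyer's account: duty 1978.31 = 1978.31

Buyer's account: EUR 1978.31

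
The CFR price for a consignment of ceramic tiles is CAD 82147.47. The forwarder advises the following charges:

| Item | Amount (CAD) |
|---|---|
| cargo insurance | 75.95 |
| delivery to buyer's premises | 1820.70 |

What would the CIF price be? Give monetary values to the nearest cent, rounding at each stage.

CIF price: CAD 82223.42

Not relevant to the conversion: delivery — on the buyer under both terms; not part of either seller's price.
From CFR to CIF, the seller additionally bears: insurance.
CIF price = 82147.47 + 75.95 = 82223.42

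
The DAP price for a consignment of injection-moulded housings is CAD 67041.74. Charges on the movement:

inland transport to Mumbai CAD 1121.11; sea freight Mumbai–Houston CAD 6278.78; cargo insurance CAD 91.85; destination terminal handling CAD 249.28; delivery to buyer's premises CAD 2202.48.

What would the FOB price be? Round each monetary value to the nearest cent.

Not relevant to the conversion: inland to port — on the seller under both DAP and FOB; already in the DAP price and stays in the FOB price.
From DAP to FOB, the seller no longer bears: freight, insurance, destination terminal, delivery.
FOB price = 67041.74 − 6278.78 − 91.85 − 249.28 − 2202.48 = 58219.35

FOB price: CAD 58219.35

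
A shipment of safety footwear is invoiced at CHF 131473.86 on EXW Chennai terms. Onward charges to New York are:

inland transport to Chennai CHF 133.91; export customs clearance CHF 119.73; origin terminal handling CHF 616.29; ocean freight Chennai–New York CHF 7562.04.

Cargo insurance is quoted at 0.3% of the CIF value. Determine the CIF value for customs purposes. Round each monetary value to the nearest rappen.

CIF value: CHF 140326.81

Let C be the CIF value. C = EXW price + pre-shipment costs + freight + 0.3% × C
C − 0.3% × C = 131473.86 + 133.91 + 119.73 + 616.29 + 7562.04
0.997 × C = 139905.83
C = 139905.83 / 0.997 = 140326.81
Insurance premium = 0.3% × 140326.81 = 420.98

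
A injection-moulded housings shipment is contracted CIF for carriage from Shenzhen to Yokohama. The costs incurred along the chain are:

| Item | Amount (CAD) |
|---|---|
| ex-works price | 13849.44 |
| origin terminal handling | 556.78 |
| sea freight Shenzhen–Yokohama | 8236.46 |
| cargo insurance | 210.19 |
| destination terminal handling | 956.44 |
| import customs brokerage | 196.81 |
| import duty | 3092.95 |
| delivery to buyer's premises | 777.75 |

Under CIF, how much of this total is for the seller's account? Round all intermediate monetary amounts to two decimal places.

CIF: the seller pays costs through ocean freight and marine insurance to the destination port.
Seller's account: goods 13849.44 + origin terminal 556.78 + freight 8236.46 + insurance 210.19 = 22852.87
Buyer's account: destination terminal 956.44 + brokerage 196.81 + duty 3092.95 + delivery 777.75 = 5023.95

Seller's account: CAD 22852.87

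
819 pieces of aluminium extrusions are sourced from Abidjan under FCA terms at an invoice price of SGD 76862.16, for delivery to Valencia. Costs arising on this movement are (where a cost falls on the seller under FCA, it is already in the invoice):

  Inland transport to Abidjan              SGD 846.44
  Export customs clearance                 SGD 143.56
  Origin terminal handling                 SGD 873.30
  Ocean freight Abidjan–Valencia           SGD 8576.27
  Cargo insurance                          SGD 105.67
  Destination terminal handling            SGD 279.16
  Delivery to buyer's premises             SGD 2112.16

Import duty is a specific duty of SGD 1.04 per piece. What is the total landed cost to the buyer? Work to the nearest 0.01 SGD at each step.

Total landed cost: SGD 89660.48

FCA: the seller delivers export-cleared goods to the carrier; the buyer bears costs from that point.
Already in the invoice (seller's account under FCA): inland to port, export clearance — exclude.
CIF value = FCA price + origin terminal + freight + insurance = 76862.16 + 873.30 + 8576.27 + 105.67 = 86417.40
Import duty = 819 × 1.04 = 851.76
Buyer bears: origin terminal 873.30 + freight 8576.27 + insurance 105.67 + destination terminal 279.16 + delivery 2112.16 + duty 851.76 = 12798.32
Landed cost = invoice 76862.16 + 12798.32 = 89660.48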